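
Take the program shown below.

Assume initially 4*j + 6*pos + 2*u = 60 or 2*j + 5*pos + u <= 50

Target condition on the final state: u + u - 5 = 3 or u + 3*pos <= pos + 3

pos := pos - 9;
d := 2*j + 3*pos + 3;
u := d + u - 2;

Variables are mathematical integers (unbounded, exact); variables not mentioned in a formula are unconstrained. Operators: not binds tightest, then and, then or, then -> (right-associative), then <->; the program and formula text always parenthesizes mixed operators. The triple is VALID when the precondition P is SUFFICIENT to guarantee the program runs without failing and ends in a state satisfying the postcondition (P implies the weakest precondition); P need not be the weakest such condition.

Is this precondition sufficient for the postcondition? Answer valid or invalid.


Working backward. After the program, the postcondition u + u - 5 = 3 or u + 3*pos <= pos + 3 must hold; in canonical form it is 2*u = 8 or 2*pos + u <= 3.
Before u := d + u - 2: 2*d + 2*u = 12 or d + 2*pos + u <= 5
Before d := 2*j + 3*pos + 3: 4*j + 6*pos + 2*u = 6 or 2*j + 5*pos + u <= 2
Before pos := pos - 9: 4*j + 6*pos + 2*u = 60 or 2*j + 5*pos + u <= 47
The weakest precondition is 4*j + 6*pos + 2*u = 60 or 2*j + 5*pos + u <= 47.
Check whether 4*j + 6*pos + 2*u = 60 or 2*j + 5*pos + u <= 50 implies it.
Countermodel: at the initial state j = 24, pos = 0, u = 0, the precondition holds but the weakest precondition fails.
Answer: invalid


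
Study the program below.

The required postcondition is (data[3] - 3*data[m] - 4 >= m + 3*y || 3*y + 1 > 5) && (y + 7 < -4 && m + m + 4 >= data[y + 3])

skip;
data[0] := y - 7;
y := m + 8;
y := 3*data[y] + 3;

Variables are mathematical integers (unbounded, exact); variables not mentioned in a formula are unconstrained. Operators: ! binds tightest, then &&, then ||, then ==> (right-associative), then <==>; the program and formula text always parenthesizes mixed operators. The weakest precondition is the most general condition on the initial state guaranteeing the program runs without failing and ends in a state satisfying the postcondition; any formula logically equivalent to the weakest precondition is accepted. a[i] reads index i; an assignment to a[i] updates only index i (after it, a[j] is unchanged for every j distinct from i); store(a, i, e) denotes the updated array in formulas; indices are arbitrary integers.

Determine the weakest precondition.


Working backward. After the program, the postcondition (data[3] - 3*data[m] - 4 >= m + 3*y || 3*y + 1 > 5) && (y + 7 < -4 && m + m + 4 >= data[y + 3]) must hold; in canonical form it is (data[3] >= 3*data[m] + m + 3*y + 4 || 3*y > 4) && y < -11 && 2*m >= data[y + 3] - 4.
Before y := 3*data[y] + 3: (data[3] >= 3*data[m] + 9*data[y] + m + 13 || 9*data[y] > -5) && 3*data[y] < -14 && 2*m >= data[3*data[y] + 6] - 4
Before y := m + 8: (data[3] >= 9*data[m + 8] + 3*data[m] + m + 13 || 9*data[m + 8] > -5) && 3*data[m + 8] < -14 && 2*m >= data[3*data[m + 8] + 6] - 4
Before data[0] := y - 7: (data[3] >= 9*store(data, 0, y - 7)[m + 8] + 3*store(data, 0, y - 7)[m] + m + 13 || 9*store(data, 0, y - 7)[m + 8] > -5) && 3*store(data, 0, y - 7)[m + 8] < -14 && 2*m >= store(data, 0, y - 7)[3*store(data, 0, y - 7)[m + 8] + 6] - 4
Before skip: (data[3] >= 9*store(data, 0, y - 7)[m + 8] + 3*store(data, 0, y - 7)[m] + m + 13 || 9*store(data, 0, y - 7)[m + 8] > -5) && 3*store(data, 0, y - 7)[m + 8] < -14 && 2*m >= store(data, 0, y - 7)[3*store(data, 0, y - 7)[m + 8] + 6] - 4
Answer: WP = (data[3] >= 9*store(data, 0, y - 7)[m + 8] + 3*store(data, 0, y - 7)[m] + m + 13 || 9*store(data, 0, y - 7)[m + 8] > -5) && 3*store(data, 0, y - 7)[m + 8] < -14 && 2*m >= store(data, 0, y - 7)[3*store(data, 0, y - 7)[m + 8] + 6] - 4


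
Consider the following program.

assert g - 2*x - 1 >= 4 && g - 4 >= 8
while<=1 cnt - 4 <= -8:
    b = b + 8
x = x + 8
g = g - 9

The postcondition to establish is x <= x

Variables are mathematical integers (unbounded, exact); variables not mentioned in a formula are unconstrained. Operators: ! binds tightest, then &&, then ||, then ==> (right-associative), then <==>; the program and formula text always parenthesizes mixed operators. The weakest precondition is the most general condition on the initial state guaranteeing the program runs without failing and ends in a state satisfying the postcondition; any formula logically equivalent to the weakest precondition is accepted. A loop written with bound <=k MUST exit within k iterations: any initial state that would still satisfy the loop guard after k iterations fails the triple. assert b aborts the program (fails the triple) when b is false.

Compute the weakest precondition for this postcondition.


Working backward. After the program, the postcondition x <= x must hold; in canonical form it is true.
Before g := g - 9: true
Before x := x + 8: true
Before the loop (bound <=1), unroll the exhaustion recursion (WP_0 = exit-now case; WP_j = one more guarded iteration, up to j = 1):
  WP_0: !(cnt <= -4)
  WP_1: cnt <= -4 ==> (!(cnt <= -4))
So before the loop: cnt <= -4 ==> (!(cnt <= -4))
Before assert g - 2*x - 1 >= 4 && g - 4 >= 8: g >= 2*x + 5 && g >= 12 && (cnt <= -4 ==> (!(cnt <= -4)))
Answer: WP = g >= 2*x + 5 && g >= 12 && (cnt <= -4 ==> (!(cnt <= -4)))


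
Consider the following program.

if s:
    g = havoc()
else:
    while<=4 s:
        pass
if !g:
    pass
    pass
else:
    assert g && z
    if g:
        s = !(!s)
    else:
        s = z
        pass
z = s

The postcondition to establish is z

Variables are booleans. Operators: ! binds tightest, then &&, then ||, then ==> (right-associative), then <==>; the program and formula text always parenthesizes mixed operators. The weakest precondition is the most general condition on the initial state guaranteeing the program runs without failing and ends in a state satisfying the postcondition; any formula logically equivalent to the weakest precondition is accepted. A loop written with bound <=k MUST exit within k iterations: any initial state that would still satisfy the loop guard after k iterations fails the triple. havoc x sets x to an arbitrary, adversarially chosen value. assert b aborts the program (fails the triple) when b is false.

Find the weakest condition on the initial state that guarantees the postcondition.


Working backward. After the program, z must hold.
Before z := s: s
Then branch requires s; else branch requires g && z && (g ==> s) && ((!g) ==> z).
Before the if: ((!g) ==> s) && (g ==> (g && z && (g ==> s) && ((!g) ==> z)))
Then branch requires z && s; else branch requires (s ==> ((s ==> ((s ==> ((s ==> ((!s) && ((!g) ==> s) && (g ==> (g && z && (g ==> s) && ((!g) ==> z))))) && ((!s) ==> (((!g) ==> s) && (g ==> (g && z && (g ==> s) && ((!g) ==> z))))))) && ((!s) ==> (((!g) ==> s) && (g ==> (g && z && (g ==> s) && ((!g) ==> z))))))) && ((!s) ==> (((!g) ==> s) && (g ==> (g && z && (g ==> s) && ((!g) ==> z))))))) && ((!s) ==> (((!g) ==> s) && (g ==> (g && z && (g ==> s) && ((!g) ==> z))))).
Before the if: (s ==> (z && s)) && ((!s) ==> ((s ==> ((s ==> ((s ==> ((s ==> ((!s) && ((!g) ==> s) && (g ==> (g && z && (g ==> s) && ((!g) ==> z))))) && ((!s) ==> (((!g) ==> s) && (g ==> (g && z && (g ==> s) && ((!g) ==> z))))))) && ((!s) ==> (((!g) ==> s) && (g ==> (g && z && (g ==> s) && ((!g) ==> z))))))) && ((!s) ==> (((!g) ==> s) && (g ==> (g && z && (g ==> s) && ((!g) ==> z))))))) && ((!s) ==> (((!g) ==> s) && (g ==> (g && z && (g ==> s) && ((!g) ==> z)))))))
Answer: WP = (s ==> (z && s)) && ((!s) ==> ((s ==> ((s ==> ((s ==> ((s ==> ((!s) && ((!g) ==> s) && (g ==> (g && z && (g ==> s) && ((!g) ==> z))))) && ((!s) ==> (((!g) ==> s) && (g ==> (g && z && (g ==> s) && ((!g) ==> z))))))) && ((!s) ==> (((!g) ==> s) && (g ==> (g && z && (g ==> s) && ((!g) ==> z))))))) && ((!s) ==> (((!g) ==> s) && (g ==> (g && z && (g ==> s) && ((!g) ==> z))))))) && ((!s) ==> (((!g) ==> s) && (g ==> (g && z && (g ==> s) && ((!g) ==> z)))))))


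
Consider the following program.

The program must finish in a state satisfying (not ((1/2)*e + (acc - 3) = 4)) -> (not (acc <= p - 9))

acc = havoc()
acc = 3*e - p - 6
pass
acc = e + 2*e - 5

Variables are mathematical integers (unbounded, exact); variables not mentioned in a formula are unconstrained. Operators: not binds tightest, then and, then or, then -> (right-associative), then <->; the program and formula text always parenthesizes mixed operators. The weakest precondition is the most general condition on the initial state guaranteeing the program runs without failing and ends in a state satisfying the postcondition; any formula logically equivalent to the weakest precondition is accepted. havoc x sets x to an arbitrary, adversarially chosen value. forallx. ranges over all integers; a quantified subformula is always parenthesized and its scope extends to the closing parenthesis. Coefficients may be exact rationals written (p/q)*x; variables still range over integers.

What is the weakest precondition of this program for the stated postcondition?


Working backward. After the program, the postcondition (not ((1/2)*e + (acc - 3) = 4)) -> (not (acc <= p - 9)) must hold; in canonical form it is (not (acc + (1/2)*e = 7)) -> (not (acc <= p - 9)).
Before acc := e + 2*e - 5: (not ((7/2)*e = 12)) -> (not (3*e <= p - 4))
Before skip: (not ((7/2)*e = 12)) -> (not (3*e <= p - 4))
Before acc := 3*e - p - 6: (not ((7/2)*e = 12)) -> (not (3*e <= p - 4))
Before havoc acc: (not ((7/2)*e = 12)) -> (not (3*e <= p - 4))
Answer: WP = (not ((7/2)*e = 12)) -> (not (3*e <= p - 4))


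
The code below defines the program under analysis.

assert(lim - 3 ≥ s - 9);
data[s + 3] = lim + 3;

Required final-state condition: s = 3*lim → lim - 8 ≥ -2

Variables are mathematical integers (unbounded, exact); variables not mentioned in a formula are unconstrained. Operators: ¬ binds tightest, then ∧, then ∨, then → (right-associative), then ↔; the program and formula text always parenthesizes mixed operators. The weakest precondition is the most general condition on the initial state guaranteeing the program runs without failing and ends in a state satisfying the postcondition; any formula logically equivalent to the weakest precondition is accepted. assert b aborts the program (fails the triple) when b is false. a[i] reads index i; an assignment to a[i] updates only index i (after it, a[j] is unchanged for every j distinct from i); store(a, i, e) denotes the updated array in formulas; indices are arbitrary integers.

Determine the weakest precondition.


Working backward. After the program, the postcondition s = 3*lim → lim - 8 ≥ -2 must hold; in canonical form it is s = 3*lim → lim ≥ 6.
Before data[s + 3] := lim + 3: s = 3*lim → lim ≥ 6
Before assert lim - 3 ≥ s - 9: lim ≥ s - 6 ∧ (s = 3*lim → lim ≥ 6)
Answer: WP = lim ≥ s - 6 ∧ (s = 3*lim → lim ≥ 6)


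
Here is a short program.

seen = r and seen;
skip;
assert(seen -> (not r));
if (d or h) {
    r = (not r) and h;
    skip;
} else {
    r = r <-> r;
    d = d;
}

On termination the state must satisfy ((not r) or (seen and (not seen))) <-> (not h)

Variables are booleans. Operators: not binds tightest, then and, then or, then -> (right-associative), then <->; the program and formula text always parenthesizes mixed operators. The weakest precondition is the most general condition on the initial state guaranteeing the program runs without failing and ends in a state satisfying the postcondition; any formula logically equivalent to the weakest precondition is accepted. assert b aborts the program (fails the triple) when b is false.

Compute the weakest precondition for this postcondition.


Working backward. After the program, the postcondition ((not r) or (seen and (not seen))) <-> (not h) must hold; in canonical form it is (not r) <-> (not h).
Then branch requires (not ((not r) and h)) <-> (not h); else branch requires h.
Before the if: ((d or h) -> ((not ((not r) and h)) <-> (not h))) and ((not (d or h)) -> h)
Before assert seen -> (not r): (seen -> (not r)) and ((d or h) -> ((not ((not r) and h)) <-> (not h))) and ((not (d or h)) -> h)
Before skip: (seen -> (not r)) and ((d or h) -> ((not ((not r) and h)) <-> (not h))) and ((not (d or h)) -> h)
Before seen := r and seen: ((r and seen) -> (not r)) and ((d or h) -> ((not ((not r) and h)) <-> (not h))) and ((not (d or h)) -> h)
Answer: WP = ((r and seen) -> (not r)) and ((d or h) -> ((not ((not r) and h)) <-> (not h))) and ((not (d or h)) -> h)


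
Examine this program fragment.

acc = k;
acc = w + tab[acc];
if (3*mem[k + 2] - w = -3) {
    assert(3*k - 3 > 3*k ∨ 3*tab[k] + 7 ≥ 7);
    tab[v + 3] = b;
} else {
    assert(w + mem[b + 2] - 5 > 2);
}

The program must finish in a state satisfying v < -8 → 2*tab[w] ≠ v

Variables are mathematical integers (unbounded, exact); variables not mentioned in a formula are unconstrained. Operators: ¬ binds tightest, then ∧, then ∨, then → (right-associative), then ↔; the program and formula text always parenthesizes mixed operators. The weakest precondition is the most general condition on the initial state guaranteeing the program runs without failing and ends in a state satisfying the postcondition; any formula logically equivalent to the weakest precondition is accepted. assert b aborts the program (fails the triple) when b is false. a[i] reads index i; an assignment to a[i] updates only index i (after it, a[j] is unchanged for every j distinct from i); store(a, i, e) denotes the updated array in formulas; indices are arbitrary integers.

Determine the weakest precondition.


Working backward. After the program, v < -8 → 2*tab[w] ≠ v must hold.
Then branch requires 3*tab[k] ≥ 0 ∧ (v < -8 → 2*store(tab, v + 3, b)[w] ≠ v); else branch requires mem[b + 2] + w > 7 ∧ (v < -8 → 2*tab[w] ≠ v).
Before the if: (3*mem[k + 2] = w - 3 → (3*tab[k] ≥ 0 ∧ (v < -8 → 2*store(tab, v + 3, b)[w] ≠ v))) ∧ ((¬(3*mem[k + 2] = w - 3)) → (mem[b + 2] + w > 7 ∧ (v < -8 → 2*tab[w] ≠ v)))
Before acc := w + tab[acc]: (3*mem[k + 2] = w - 3 → (3*tab[k] ≥ 0 ∧ (v < -8 → 2*store(tab, v + 3, b)[w] ≠ v))) ∧ ((¬(3*mem[k + 2] = w - 3)) → (mem[b + 2] + w > 7 ∧ (v < -8 → 2*tab[w] ≠ v)))
Before acc := k: (3*mem[k + 2] = w - 3 → (3*tab[k] ≥ 0 ∧ (v < -8 → 2*store(tab, v + 3, b)[w] ≠ v))) ∧ ((¬(3*mem[k + 2] = w - 3)) → (mem[b + 2] + w > 7 ∧ (v < -8 → 2*tab[w] ≠ v)))
Answer: WP = (3*mem[k + 2] = w - 3 → (3*tab[k] ≥ 0 ∧ (v < -8 → 2*store(tab, v + 3, b)[w] ≠ v))) ∧ ((¬(3*mem[k + 2] = w - 3)) → (mem[b + 2] + w > 7 ∧ (v < -8 → 2*tab[w] ≠ v)))


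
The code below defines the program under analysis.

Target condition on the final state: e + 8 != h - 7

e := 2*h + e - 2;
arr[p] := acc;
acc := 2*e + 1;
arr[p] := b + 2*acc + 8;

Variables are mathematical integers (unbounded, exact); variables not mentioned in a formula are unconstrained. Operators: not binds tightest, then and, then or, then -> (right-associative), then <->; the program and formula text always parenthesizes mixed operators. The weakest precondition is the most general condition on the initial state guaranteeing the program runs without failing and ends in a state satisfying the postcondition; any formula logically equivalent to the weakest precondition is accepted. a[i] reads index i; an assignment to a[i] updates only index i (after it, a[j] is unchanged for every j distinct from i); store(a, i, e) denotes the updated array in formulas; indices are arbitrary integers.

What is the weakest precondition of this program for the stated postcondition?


Working backward. After the program, the postcondition e + 8 != h - 7 must hold; in canonical form it is e != h - 15.
Before arr[p] := b + 2*acc + 8: e != h - 15
Before acc := 2*e + 1: e != h - 15
Before arr[p] := acc: e != h - 15
Before e := 2*h + e - 2: e + h != -13
Answer: WP = e + h != -13


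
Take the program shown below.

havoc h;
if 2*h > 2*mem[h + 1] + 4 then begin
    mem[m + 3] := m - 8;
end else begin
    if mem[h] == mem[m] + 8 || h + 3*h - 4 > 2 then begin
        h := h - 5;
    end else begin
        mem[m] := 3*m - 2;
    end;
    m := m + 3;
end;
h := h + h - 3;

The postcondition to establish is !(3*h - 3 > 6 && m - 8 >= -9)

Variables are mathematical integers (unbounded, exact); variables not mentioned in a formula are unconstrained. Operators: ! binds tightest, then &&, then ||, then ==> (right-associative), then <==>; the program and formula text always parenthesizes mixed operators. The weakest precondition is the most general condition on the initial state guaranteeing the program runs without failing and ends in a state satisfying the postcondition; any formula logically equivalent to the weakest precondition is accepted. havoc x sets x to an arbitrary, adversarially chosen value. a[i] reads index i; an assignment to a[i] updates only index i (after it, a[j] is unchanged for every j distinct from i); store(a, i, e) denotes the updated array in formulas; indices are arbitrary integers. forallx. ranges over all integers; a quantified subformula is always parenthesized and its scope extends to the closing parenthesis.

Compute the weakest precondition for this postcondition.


Working backward. After the program, the postcondition !(3*h - 3 > 6 && m - 8 >= -9) must hold; in canonical form it is !(3*h > 9 && m >= -1).
Before h := h + h - 3: !(6*h > 18 && m >= -1)
Then branch requires !(6*h > 18 && m >= -1); else branch requires ((mem[h] == mem[m] + 8 || 4*h > 6) ==> (!(6*h > 48 && m >= -4))) && ((!(mem[h] == mem[m] + 8 || 4*h > 6)) ==> (!(6*h > 18 && m >= -4))).
Before the if: (2*h > 2*mem[h + 1] + 4 ==> (!(6*h > 18 && m >= -1))) && ((!(2*h > 2*mem[h + 1] + 4)) ==> (((mem[h] == mem[m] + 8 || 4*h > 6) ==> (!(6*h > 48 && m >= -4))) && ((!(mem[h] == mem[m] + 8 || 4*h > 6)) ==> (!(6*h > 18 && m >= -4)))))
Before havoc h: forall h_1. ((2*h_1 > 2*mem[h_1 + 1] + 4 ==> (!(6*h_1 > 18 && m >= -1))) && ((!(2*h_1 > 2*mem[h_1 + 1] + 4)) ==> (((mem[h_1] == mem[m] + 8 || 4*h_1 > 6) ==> (!(6*h_1 > 48 && m >= -4))) && ((!(mem[h_1] == mem[m] + 8 || 4*h_1 > 6)) ==> (!(6*h_1 > 18 && m >= -4))))))
Answer: WP = forall h_1. ((2*h_1 > 2*mem[h_1 + 1] + 4 ==> (!(6*h_1 > 18 && m >= -1))) && ((!(2*h_1 > 2*mem[h_1 + 1] + 4)) ==> (((mem[h_1] == mem[m] + 8 || 4*h_1 > 6) ==> (!(6*h_1 > 48 && m >= -4))) && ((!(mem[h_1] == mem[m] + 8 || 4*h_1 > 6)) ==> (!(6*h_1 > 18 && m >= -4))))))


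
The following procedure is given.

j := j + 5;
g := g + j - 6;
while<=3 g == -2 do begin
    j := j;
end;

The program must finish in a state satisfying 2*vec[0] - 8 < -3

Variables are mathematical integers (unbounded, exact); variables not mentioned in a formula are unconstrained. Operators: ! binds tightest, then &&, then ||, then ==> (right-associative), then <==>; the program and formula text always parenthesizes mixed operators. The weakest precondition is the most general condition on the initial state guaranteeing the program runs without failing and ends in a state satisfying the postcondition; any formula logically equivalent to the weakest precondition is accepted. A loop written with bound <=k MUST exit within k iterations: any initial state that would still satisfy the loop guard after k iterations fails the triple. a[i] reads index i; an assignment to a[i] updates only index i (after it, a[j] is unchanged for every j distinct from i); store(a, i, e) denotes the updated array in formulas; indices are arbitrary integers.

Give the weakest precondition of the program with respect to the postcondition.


Working backward. After the program, the postcondition 2*vec[0] - 8 < -3 must hold; in canonical form it is 2*vec[0] < 5.
Before the loop (bound <=3), unroll the exhaustion recursion (WP_0 = exit-now case; WP_j = one more guarded iteration, up to j = 3):
  WP_0: (!(g == -2)) && 2*vec[0] < 5
  WP_1: (g == -2 ==> ((!(g == -2)) && 2*vec[0] < 5)) && ((!(g == -2)) ==> 2*vec[0] < 5)
  WP_2: (g == -2 ==> ((g == -2 ==> ((!(g == -2)) && 2*vec[0] < 5)) && ((!(g == -2)) ==> 2*vec[0] < 5))) && ((!(g == -2)) ==> 2*vec[0] < 5)
  WP_3: (g == -2 ==> ((g == -2 ==> ((g == -2 ==> ((!(g == -2)) && 2*vec[0] < 5)) && ((!(g == -2)) ==> 2*vec[0] < 5))) && ((!(g == -2)) ==> 2*vec[0] < 5))) && ((!(g == -2)) ==> 2*vec[0] < 5)
So before the loop: (g == -2 ==> ((g == -2 ==> ((g == -2 ==> ((!(g == -2)) && 2*vec[0] < 5)) && ((!(g == -2)) ==> 2*vec[0] < 5))) && ((!(g == -2)) ==> 2*vec[0] < 5))) && ((!(g == -2)) ==> 2*vec[0] < 5)
Before g := g + j - 6: (g + j == 4 ==> ((g + j == 4 ==> ((g + j == 4 ==> ((!(g + j == 4)) && 2*vec[0] < 5)) && ((!(g + j == 4)) ==> 2*vec[0] < 5))) && ((!(g + j == 4)) ==> 2*vec[0] < 5))) && ((!(g + j == 4)) ==> 2*vec[0] < 5)
Before j := j + 5: (g + j == -1 ==> ((g + j == -1 ==> ((g + j == -1 ==> ((!(g + j == -1)) && 2*vec[0] < 5)) && ((!(g + j == -1)) ==> 2*vec[0] < 5))) && ((!(g + j == -1)) ==> 2*vec[0] < 5))) && ((!(g + j == -1)) ==> 2*vec[0] < 5)
Answer: WP = (g + j == -1 ==> ((g + j == -1 ==> ((g + j == -1 ==> ((!(g + j == -1)) && 2*vec[0] < 5)) && ((!(g + j == -1)) ==> 2*vec[0] < 5))) && ((!(g + j == -1)) ==> 2*vec[0] < 5))) && ((!(g + j == -1)) ==> 2*vec[0] < 5)


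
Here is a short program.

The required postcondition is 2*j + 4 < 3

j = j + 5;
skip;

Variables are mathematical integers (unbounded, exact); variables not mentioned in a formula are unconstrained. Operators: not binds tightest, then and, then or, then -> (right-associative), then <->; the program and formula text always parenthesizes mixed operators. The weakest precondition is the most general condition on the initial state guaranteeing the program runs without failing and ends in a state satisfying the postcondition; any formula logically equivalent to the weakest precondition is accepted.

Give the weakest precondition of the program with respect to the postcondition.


Working backward. After the program, the postcondition 2*j + 4 < 3 must hold; in canonical form it is 2*j < -1.
Before skip: 2*j < -1
Before j := j + 5: 2*j < -11
Answer: WP = 2*j < -11


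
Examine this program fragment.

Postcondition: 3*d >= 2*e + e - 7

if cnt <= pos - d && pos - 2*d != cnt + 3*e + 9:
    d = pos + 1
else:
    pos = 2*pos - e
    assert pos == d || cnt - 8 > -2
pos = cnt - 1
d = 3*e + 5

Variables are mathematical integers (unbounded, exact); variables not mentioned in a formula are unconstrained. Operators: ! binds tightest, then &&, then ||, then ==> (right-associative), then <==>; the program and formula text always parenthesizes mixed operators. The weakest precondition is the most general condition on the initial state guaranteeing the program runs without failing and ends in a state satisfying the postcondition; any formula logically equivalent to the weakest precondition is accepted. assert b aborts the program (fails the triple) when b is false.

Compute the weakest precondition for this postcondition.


Working backward. After the program, the postcondition 3*d >= 2*e + e - 7 must hold; in canonical form it is 3*d >= 3*e - 7.
Before d := 3*e + 5: 6*e >= -22
Before pos := cnt - 1: 6*e >= -22
Then branch requires 6*e >= -22; else branch requires (2*pos == d + e || cnt > 6) && 6*e >= -22.
Before the if: ((cnt + d <= pos && pos != cnt + 2*d + 3*e + 9) ==> 6*e >= -22) && ((!(cnt + d <= pos && pos != cnt + 2*d + 3*e + 9)) ==> ((2*pos == d + e || cnt > 6) && 6*e >= -22))
Answer: WP = ((cnt + d <= pos && pos != cnt + 2*d + 3*e + 9) ==> 6*e >= -22) && ((!(cnt + d <= pos && pos != cnt + 2*d + 3*e + 9)) ==> ((2*pos == d + e || cnt > 6) && 6*e >= -22))


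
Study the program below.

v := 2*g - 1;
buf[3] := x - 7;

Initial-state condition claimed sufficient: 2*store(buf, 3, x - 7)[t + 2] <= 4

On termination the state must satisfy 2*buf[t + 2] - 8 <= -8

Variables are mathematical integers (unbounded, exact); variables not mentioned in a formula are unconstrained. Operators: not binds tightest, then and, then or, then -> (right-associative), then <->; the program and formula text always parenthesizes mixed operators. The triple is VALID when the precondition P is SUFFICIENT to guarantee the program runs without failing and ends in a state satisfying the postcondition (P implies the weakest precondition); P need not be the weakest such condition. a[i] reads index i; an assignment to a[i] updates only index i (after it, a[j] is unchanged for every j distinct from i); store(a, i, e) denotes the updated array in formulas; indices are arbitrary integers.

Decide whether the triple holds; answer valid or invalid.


Working backward. After the program, the postcondition 2*buf[t + 2] - 8 <= -8 must hold; in canonical form it is 2*buf[t + 2] <= 0.
Before buf[3] := x - 7: 2*store(buf, 3, x - 7)[t + 2] <= 0
Before v := 2*g - 1: 2*store(buf, 3, x - 7)[t + 2] <= 0
The weakest precondition is 2*store(buf, 3, x - 7)[t + 2] <= 0.
Check whether 2*store(buf, 3, x - 7)[t + 2] <= 4 implies it.
Countermodel: at the initial state buf = {[0] = 1, [3] = 1, elsewhere 1}, t = -2, x = 8, the precondition holds but the weakest precondition fails.
Answer: invalid


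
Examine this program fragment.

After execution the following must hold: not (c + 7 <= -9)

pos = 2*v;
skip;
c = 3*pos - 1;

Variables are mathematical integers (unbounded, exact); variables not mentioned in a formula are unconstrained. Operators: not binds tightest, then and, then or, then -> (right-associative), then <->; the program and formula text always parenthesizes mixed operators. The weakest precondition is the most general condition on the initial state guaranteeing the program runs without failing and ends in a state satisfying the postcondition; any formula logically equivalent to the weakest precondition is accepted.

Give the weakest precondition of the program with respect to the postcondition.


Working backward. After the program, the postcondition not (c + 7 <= -9) must hold; in canonical form it is not (c <= -16).
Before c := 3*pos - 1: not (3*pos <= -15)
Before skip: not (3*pos <= -15)
Before pos := 2*v: not (6*v <= -15)
Answer: WP = not (6*v <= -15)


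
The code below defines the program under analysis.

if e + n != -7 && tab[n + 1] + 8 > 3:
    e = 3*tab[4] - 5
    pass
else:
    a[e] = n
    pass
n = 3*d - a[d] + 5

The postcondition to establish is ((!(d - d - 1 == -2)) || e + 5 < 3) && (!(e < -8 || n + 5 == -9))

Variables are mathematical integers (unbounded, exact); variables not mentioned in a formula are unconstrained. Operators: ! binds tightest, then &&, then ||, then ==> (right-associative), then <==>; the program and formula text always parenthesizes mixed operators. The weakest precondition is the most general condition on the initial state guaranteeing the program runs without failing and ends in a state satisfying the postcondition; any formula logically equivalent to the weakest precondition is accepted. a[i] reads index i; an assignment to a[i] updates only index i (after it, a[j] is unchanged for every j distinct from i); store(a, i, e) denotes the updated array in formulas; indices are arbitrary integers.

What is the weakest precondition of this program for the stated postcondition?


Working backward. After the program, the postcondition ((!(d - d - 1 == -2)) || e + 5 < 3) && (!(e < -8 || n + 5 == -9)) must hold; in canonical form it is !(e < -8 || n == -14).
Before n := 3*d - a[d] + 5: !(e < -8 || 3*d == a[d] - 19)
Then branch requires !(3*tab[4] < -3 || 3*d == a[d] - 19); else branch requires !(e < -8 || 3*d == store(a, e, n)[d] - 19).
Before the if: ((e + n != -7 && tab[n + 1] > -5) ==> (!(3*tab[4] < -3 || 3*d == a[d] - 19))) && ((!(e + n != -7 && tab[n + 1] > -5)) ==> (!(e < -8 || 3*d == store(a, e, n)[d] - 19)))
Answer: WP = ((e + n != -7 && tab[n + 1] > -5) ==> (!(3*tab[4] < -3 || 3*d == a[d] - 19))) && ((!(e + n != -7 && tab[n + 1] > -5)) ==> (!(e < -8 || 3*d == store(a, e, n)[d] - 19)))


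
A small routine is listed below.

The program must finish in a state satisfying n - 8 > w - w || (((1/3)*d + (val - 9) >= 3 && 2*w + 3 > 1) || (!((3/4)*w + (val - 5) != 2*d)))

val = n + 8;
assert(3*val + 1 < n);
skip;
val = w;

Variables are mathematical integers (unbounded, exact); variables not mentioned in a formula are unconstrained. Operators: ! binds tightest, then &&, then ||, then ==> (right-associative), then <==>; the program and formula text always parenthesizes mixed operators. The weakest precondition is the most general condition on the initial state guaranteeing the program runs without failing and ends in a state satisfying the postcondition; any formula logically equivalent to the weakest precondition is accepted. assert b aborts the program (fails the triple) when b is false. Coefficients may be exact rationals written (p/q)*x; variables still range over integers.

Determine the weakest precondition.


Working backward. After the program, the postcondition n - 8 > w - w || (((1/3)*d + (val - 9) >= 3 && 2*w + 3 > 1) || (!((3/4)*w + (val - 5) != 2*d))) must hold; in canonical form it is n > 8 || ((1/3)*d + val >= 12 && 2*w > -2) || (!(val + (3/4)*w != 2*d + 5)).
Before val := w: n > 8 || ((1/3)*d + w >= 12 && 2*w > -2) || (!((7/4)*w != 2*d + 5))
Before skip: n > 8 || ((1/3)*d + w >= 12 && 2*w > -2) || (!((7/4)*w != 2*d + 5))
Before assert 3*val + 1 < n: 3*val < n - 1 && (n > 8 || ((1/3)*d + w >= 12 && 2*w > -2) || (!((7/4)*w != 2*d + 5)))
Before val := n + 8: 2*n < -25 && (n > 8 || ((1/3)*d + w >= 12 && 2*w > -2) || (!((7/4)*w != 2*d + 5)))
Answer: WP = 2*n < -25 && (n > 8 || ((1/3)*d + w >= 12 && 2*w > -2) || (!((7/4)*w != 2*d + 5)))


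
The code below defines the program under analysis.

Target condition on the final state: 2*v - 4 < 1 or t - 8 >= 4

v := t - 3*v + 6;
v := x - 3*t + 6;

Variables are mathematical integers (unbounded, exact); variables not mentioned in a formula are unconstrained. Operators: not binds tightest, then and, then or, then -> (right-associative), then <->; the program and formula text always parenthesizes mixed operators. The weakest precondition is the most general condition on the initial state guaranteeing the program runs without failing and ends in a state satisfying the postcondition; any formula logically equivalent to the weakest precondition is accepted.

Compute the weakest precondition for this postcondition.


Working backward. After the program, the postcondition 2*v - 4 < 1 or t - 8 >= 4 must hold; in canonical form it is 2*v < 5 or t >= 12.
Before v := x - 3*t + 6: 2*x < 6*t - 7 or t >= 12
Before v := t - 3*v + 6: 2*x < 6*t - 7 or t >= 12
Answer: WP = 2*x < 6*t - 7 or t >= 12


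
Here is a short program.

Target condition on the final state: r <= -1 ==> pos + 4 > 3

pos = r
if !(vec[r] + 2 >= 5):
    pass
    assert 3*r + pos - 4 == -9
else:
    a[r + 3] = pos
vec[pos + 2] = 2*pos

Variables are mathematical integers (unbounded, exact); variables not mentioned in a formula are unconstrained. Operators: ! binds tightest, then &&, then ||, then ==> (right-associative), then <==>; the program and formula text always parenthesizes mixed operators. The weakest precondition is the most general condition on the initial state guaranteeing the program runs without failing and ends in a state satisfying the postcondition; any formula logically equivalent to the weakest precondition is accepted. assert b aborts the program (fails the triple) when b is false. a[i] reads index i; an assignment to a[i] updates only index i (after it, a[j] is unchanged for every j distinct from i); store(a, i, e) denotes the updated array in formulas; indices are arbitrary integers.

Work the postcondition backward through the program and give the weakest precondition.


Working backward. After the program, the postcondition r <= -1 ==> pos + 4 > 3 must hold; in canonical form it is r <= -1 ==> pos > -1.
Before vec[pos + 2] := 2*pos: r <= -1 ==> pos > -1
Then branch requires pos + 3*r == -5 && (r <= -1 ==> pos > -1); else branch requires r <= -1 ==> pos > -1.
Before the if: ((!(vec[r] >= 3)) ==> (pos + 3*r == -5 && (r <= -1 ==> pos > -1))) && (vec[r] >= 3 ==> (r <= -1 ==> pos > -1))
Before pos := r: ((!(vec[r] >= 3)) ==> (4*r == -5 && (r <= -1 ==> r > -1))) && (vec[r] >= 3 ==> (r <= -1 ==> r > -1))
Answer: WP = ((!(vec[r] >= 3)) ==> (4*r == -5 && (r <= -1 ==> r > -1))) && (vec[r] >= 3 ==> (r <= -1 ==> r > -1))


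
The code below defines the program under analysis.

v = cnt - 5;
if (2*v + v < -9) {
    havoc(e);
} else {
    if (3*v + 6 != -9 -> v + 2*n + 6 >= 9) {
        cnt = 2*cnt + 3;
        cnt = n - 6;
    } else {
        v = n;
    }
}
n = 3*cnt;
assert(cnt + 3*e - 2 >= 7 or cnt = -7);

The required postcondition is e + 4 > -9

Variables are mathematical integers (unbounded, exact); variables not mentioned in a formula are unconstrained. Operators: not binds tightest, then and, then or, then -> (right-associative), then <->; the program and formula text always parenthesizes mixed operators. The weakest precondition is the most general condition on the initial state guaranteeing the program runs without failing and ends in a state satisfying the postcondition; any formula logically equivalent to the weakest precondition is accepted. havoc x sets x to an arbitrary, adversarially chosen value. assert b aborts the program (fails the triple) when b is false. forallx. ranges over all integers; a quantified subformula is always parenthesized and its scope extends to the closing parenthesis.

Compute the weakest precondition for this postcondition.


Working backward. After the program, the postcondition e + 4 > -9 must hold; in canonical form it is e > -13.
Before assert cnt + 3*e - 2 >= 7 or cnt = -7: (cnt + 3*e >= 9 or cnt = -7) and e > -13
Before n := 3*cnt: (cnt + 3*e >= 9 or cnt = -7) and e > -13
Then branch requires forall e_1. ((cnt + 3*e_1 >= 9 or cnt = -7) and e_1 > -13); else branch requires ((3*v != -15 -> 2*n + v >= 3) -> ((3*e + n >= 15 or n = -1) and e > -13)) and ((not (3*v != -15 -> 2*n + v >= 3)) -> ((cnt + 3*e >= 9 or cnt = -7) and e > -13)).
Before the if: (3*v < -9 -> (forall e_1. ((cnt + 3*e_1 >= 9 or cnt = -7) and e_1 > -13))) and ((not (3*v < -9)) -> (((3*v != -15 -> 2*n + v >= 3) -> ((3*e + n >= 15 or n = -1) and e > -13)) and ((not (3*v != -15 -> 2*n + v >= 3)) -> ((cnt + 3*e >= 9 or cnt = -7) and e > -13))))
Before v := cnt - 5: (3*cnt < 6 -> (forall e_1. ((cnt + 3*e_1 >= 9 or cnt = -7) and e_1 > -13))) and ((not (3*cnt < 6)) -> (((3*cnt != 0 -> cnt + 2*n >= 8) -> ((3*e + n >= 15 or n = -1) and e > -13)) and ((not (3*cnt != 0 -> cnt + 2*n >= 8)) -> ((cnt + 3*e >= 9 or cnt = -7) and e > -13))))
Answer: WP = (3*cnt < 6 -> (forall e_1. ((cnt + 3*e_1 >= 9 or cnt = -7) and e_1 > -13))) and ((not (3*cnt < 6)) -> (((3*cnt != 0 -> cnt + 2*n >= 8) -> ((3*e + n >= 15 or n = -1) and e > -13)) and ((not (3*cnt != 0 -> cnt + 2*n >= 8)) -> ((cnt + 3*e >= 9 or cnt = -7) and e > -13))))


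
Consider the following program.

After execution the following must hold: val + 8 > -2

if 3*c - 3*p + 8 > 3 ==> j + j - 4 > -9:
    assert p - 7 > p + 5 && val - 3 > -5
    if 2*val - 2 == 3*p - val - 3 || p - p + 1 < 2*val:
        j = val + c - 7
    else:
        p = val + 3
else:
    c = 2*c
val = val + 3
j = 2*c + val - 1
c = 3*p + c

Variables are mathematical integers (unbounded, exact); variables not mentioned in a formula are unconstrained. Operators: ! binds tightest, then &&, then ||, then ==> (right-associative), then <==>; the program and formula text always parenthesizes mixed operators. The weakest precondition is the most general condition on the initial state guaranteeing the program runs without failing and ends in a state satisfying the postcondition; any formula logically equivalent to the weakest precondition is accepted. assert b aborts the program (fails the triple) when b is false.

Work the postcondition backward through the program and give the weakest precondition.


Working backward. After the program, the postcondition val + 8 > -2 must hold; in canonical form it is val > -10.
Before c := 3*p + c: val > -10
Before j := 2*c + val - 1: val > -10
Before val := val + 3: val > -13
Then branch requires false; else branch requires val > -13.
Before the if: (!(3*c > 3*p - 5 ==> 2*j > -5)) && ((!(3*c > 3*p - 5 ==> 2*j > -5)) ==> val > -13)
Answer: WP = (!(3*c > 3*p - 5 ==> 2*j > -5)) && ((!(3*c > 3*p - 5 ==> 2*j > -5)) ==> val > -13)


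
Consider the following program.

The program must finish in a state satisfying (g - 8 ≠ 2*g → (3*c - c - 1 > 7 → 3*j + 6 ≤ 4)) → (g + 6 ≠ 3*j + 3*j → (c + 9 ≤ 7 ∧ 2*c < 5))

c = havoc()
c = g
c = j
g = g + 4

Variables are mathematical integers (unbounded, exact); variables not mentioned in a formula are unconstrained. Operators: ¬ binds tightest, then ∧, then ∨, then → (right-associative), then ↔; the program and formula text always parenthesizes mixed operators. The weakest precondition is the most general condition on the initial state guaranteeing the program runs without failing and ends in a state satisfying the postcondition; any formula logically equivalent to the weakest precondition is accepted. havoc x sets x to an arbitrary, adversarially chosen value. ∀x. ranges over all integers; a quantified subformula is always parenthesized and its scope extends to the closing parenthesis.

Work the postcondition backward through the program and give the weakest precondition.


Working backward. After the program, the postcondition (g - 8 ≠ 2*g → (3*c - c - 1 > 7 → 3*j + 6 ≤ 4)) → (g + 6 ≠ 3*j + 3*j → (c + 9 ≤ 7 ∧ 2*c < 5)) must hold; in canonical form it is (g ≠ -8 → (2*c > 8 → 3*j ≤ -2)) → (g ≠ 6*j - 6 → (c ≤ -2 ∧ 2*c < 5)).
Before g := g + 4: (g ≠ -12 → (2*c > 8 → 3*j ≤ -2)) → (g ≠ 6*j - 10 → (c ≤ -2 ∧ 2*c < 5))
Before c := j: (g ≠ -12 → (2*j > 8 → 3*j ≤ -2)) → (g ≠ 6*j - 10 → (j ≤ -2 ∧ 2*j < 5))
Before c := g: (g ≠ -12 → (2*j > 8 → 3*j ≤ -2)) → (g ≠ 6*j - 10 → (j ≤ -2 ∧ 2*j < 5))
Before havoc c: (g ≠ -12 → (2*j > 8 → 3*j ≤ -2)) → (g ≠ 6*j - 10 → (j ≤ -2 ∧ 2*j < 5))
Answer: WP = (g ≠ -12 → (2*j > 8 → 3*j ≤ -2)) → (g ≠ 6*j - 10 → (j ≤ -2 ∧ 2*j < 5))


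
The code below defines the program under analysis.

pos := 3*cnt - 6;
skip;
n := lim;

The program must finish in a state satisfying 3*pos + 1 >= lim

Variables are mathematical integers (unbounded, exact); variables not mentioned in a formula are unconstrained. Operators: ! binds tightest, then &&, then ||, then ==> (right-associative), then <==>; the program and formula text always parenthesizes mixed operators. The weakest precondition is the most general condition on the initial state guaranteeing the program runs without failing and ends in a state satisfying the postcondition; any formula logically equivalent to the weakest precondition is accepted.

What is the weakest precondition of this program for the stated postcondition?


Working backward. After the program, the postcondition 3*pos + 1 >= lim must hold; in canonical form it is 3*pos >= lim - 1.
Before n := lim: 3*pos >= lim - 1
Before skip: 3*pos >= lim - 1
Before pos := 3*cnt - 6: 9*cnt >= lim + 17
Answer: WP = 9*cnt >= lim + 17


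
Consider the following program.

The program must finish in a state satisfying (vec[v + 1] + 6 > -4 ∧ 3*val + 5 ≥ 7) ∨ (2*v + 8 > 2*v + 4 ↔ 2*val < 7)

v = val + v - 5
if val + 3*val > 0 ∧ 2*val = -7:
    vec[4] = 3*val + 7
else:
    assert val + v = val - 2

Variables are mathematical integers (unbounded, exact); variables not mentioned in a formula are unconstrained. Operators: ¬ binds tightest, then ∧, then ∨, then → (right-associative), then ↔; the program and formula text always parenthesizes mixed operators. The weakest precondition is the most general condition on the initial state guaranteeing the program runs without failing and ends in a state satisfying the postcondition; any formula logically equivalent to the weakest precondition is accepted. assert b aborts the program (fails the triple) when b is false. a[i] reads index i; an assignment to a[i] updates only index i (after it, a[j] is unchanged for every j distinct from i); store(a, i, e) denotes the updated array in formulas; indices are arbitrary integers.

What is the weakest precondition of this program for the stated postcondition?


Working backward. After the program, the postcondition (vec[v + 1] + 6 > -4 ∧ 3*val + 5 ≥ 7) ∨ (2*v + 8 > 2*v + 4 ↔ 2*val < 7) must hold; in canonical form it is (vec[v + 1] > -10 ∧ 3*val ≥ 2) ∨ 2*val < 7.
Then branch requires (store(vec, 4, 3*val + 7)[v + 1] > -10 ∧ 3*val ≥ 2) ∨ 2*val < 7; else branch requires v = -2 ∧ ((vec[v + 1] > -10 ∧ 3*val ≥ 2) ∨ 2*val < 7).
Before the if: ((4*val > 0 ∧ 2*val = -7) → ((store(vec, 4, 3*val + 7)[v + 1] > -10 ∧ 3*val ≥ 2) ∨ 2*val < 7)) ∧ ((¬(4*val > 0 ∧ 2*val = -7)) → (v = -2 ∧ ((vec[v + 1] > -10 ∧ 3*val ≥ 2) ∨ 2*val < 7)))
Before v := val + v - 5: ((4*val > 0 ∧ 2*val = -7) → ((store(vec, 4, 3*val + 7)[v + val - 4] > -10 ∧ 3*val ≥ 2) ∨ 2*val < 7)) ∧ ((¬(4*val > 0 ∧ 2*val = -7)) → (v + val = 3 ∧ ((vec[v + val - 4] > -10 ∧ 3*val ≥ 2) ∨ 2*val < 7)))
Answer: WP = ((4*val > 0 ∧ 2*val = -7) → ((store(vec, 4, 3*val + 7)[v + val - 4] > -10 ∧ 3*val ≥ 2) ∨ 2*val < 7)) ∧ ((¬(4*val > 0 ∧ 2*val = -7)) → (v + val = 3 ∧ ((vec[v + val - 4] > -10 ∧ 3*val ≥ 2) ∨ 2*val < 7)))
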